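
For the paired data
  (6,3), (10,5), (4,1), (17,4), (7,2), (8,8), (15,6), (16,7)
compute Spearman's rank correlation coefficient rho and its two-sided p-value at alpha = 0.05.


Step 1: Rank x and y separately (midranks; no ties here).
rank(x): 6->2, 10->5, 4->1, 17->8, 7->3, 8->4, 15->6, 16->7
rank(y): 3->3, 5->5, 1->1, 4->4, 2->2, 8->8, 6->6, 7->7
Step 2: d_i = R_x(i) - R_y(i); compute d_i^2.
  (2-3)^2=1, (5-5)^2=0, (1-1)^2=0, (8-4)^2=16, (3-2)^2=1, (4-8)^2=16, (6-6)^2=0, (7-7)^2=0
sum(d^2) = 34.
Step 3: rho = 1 - 6*34 / (8*(8^2 - 1)) = 1 - 204/504 = 0.595238.
Step 4: Under H0, t = rho * sqrt((n-2)/(1-rho^2)) = 1.8145 ~ t(6).
Step 5: Two-sided p-value from the t-distribution with 6 df = 0.119530.
Step 6: alpha = 0.05. fail to reject H0.

rho = 0.5952, p = 0.119530, fail to reject H0 at alpha = 0.05.


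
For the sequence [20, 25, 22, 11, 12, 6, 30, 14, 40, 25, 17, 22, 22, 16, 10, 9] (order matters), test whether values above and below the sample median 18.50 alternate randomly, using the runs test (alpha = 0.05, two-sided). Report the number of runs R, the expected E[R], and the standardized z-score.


Step 1: Compute median = 18.50; label A = above, B = below.
Labels in order: AAABBBABAABAABBB  (n_A = 8, n_B = 8)
Step 2: Count runs R = 8.
Step 3: Under H0 (random ordering), E[R] = 2*n_A*n_B/(n_A+n_B) + 1 = 2*8*8/16 + 1 = 9.0000.
        Var[R] = 2*n_A*n_B*(2*n_A*n_B - n_A - n_B) / ((n_A+n_B)^2 * (n_A+n_B-1)) = 14336/3840 = 3.7333.
        SD[R] = 1.9322.
Step 4: Continuity-corrected z = (R + 0.5 - E[R]) / SD[R] = (8 + 0.5 - 9.0000) / 1.9322 = -0.2588.
Step 5: Two-sided p-value via normal approximation = 2*(1 - Phi(|z|)) = 0.795809.
Step 6: alpha = 0.05. fail to reject H0.

R = 8, z = -0.2588, p = 0.795809, fail to reject H0.


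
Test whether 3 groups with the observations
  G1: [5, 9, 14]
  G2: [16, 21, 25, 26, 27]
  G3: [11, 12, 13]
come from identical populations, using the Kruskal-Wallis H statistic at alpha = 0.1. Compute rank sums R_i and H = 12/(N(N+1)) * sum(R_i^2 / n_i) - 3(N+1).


Step 1: Combine all N = 11 observations and assign midranks.
sorted (value, group, rank): (5,G1,1), (9,G1,2), (11,G3,3), (12,G3,4), (13,G3,5), (14,G1,6), (16,G2,7), (21,G2,8), (25,G2,9), (26,G2,10), (27,G2,11)
Step 2: Sum ranks within each group.
R_1 = 9 (n_1 = 3)
R_2 = 45 (n_2 = 5)
R_3 = 12 (n_3 = 3)
Step 3: H = 12/(N(N+1)) * sum(R_i^2/n_i) - 3(N+1)
     = 12/(11*12) * (9^2/3 + 45^2/5 + 12^2/3) - 3*12
     = 0.090909 * 480 - 36
     = 7.636364.
Step 4: No ties, so H is used without correction.
Step 5: Under H0, H ~ chi^2(2); p-value = 0.021968.
Step 6: alpha = 0.1. reject H0.

H = 7.6364, df = 2, p = 0.021968, reject H0.


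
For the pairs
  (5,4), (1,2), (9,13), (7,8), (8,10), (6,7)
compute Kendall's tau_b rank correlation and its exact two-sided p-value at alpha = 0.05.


Step 1: Enumerate the 15 unordered pairs (i,j) with i<j and classify each by sign(x_j-x_i) * sign(y_j-y_i).
  (1,2):dx=-4,dy=-2->C; (1,3):dx=+4,dy=+9->C; (1,4):dx=+2,dy=+4->C; (1,5):dx=+3,dy=+6->C
  (1,6):dx=+1,dy=+3->C; (2,3):dx=+8,dy=+11->C; (2,4):dx=+6,dy=+6->C; (2,5):dx=+7,dy=+8->C
  (2,6):dx=+5,dy=+5->C; (3,4):dx=-2,dy=-5->C; (3,5):dx=-1,dy=-3->C; (3,6):dx=-3,dy=-6->C
  (4,5):dx=+1,dy=+2->C; (4,6):dx=-1,dy=-1->C; (5,6):dx=-2,dy=-3->C
Step 2: C = 15, D = 0, total pairs = 15.
Step 3: tau = (C - D)/(n(n-1)/2) = (15 - 0)/15 = 1.000000.
Step 4: Exact two-sided p-value (enumerate n! = 720 permutations of y under H0): p = 0.002778.
Step 5: alpha = 0.05. reject H0.

tau_b = 1.0000 (C=15, D=0), p = 0.002778, reject H0.


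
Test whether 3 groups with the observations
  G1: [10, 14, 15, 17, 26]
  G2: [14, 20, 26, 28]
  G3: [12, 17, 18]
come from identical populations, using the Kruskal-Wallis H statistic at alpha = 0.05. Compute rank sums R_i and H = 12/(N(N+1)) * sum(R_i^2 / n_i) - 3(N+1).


Step 1: Combine all N = 12 observations and assign midranks.
sorted (value, group, rank): (10,G1,1), (12,G3,2), (14,G1,3.5), (14,G2,3.5), (15,G1,5), (17,G1,6.5), (17,G3,6.5), (18,G3,8), (20,G2,9), (26,G1,10.5), (26,G2,10.5), (28,G2,12)
Step 2: Sum ranks within each group.
R_1 = 26.5 (n_1 = 5)
R_2 = 35 (n_2 = 4)
R_3 = 16.5 (n_3 = 3)
Step 3: H = 12/(N(N+1)) * sum(R_i^2/n_i) - 3(N+1)
     = 12/(12*13) * (26.5^2/5 + 35^2/4 + 16.5^2/3) - 3*13
     = 0.076923 * 537.45 - 39
     = 2.342308.
Step 4: Ties present; correction factor C = 1 - 18/(12^3 - 12) = 0.989510. Corrected H = 2.342308 / 0.989510 = 2.367138.
Step 5: Under H0, H ~ chi^2(2); p-value = 0.306184.
Step 6: alpha = 0.05. fail to reject H0.

H = 2.3671, df = 2, p = 0.306184, fail to reject H0.


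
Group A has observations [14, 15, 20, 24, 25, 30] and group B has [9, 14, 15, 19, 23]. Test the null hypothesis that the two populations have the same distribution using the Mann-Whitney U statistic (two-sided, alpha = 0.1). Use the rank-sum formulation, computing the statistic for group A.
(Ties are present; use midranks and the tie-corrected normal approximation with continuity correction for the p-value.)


Step 1: Combine and sort all 11 observations; assign midranks.
sorted (value, group): (9,Y), (14,X), (14,Y), (15,X), (15,Y), (19,Y), (20,X), (23,Y), (24,X), (25,X), (30,X)
ranks: 9->1, 14->2.5, 14->2.5, 15->4.5, 15->4.5, 19->6, 20->7, 23->8, 24->9, 25->10, 30->11
Step 2: Rank sum for X: R1 = 2.5 + 4.5 + 7 + 9 + 10 + 11 = 44.
Step 3: U_X = R1 - n1(n1+1)/2 = 44 - 6*7/2 = 44 - 21 = 23.
       U_Y = n1*n2 - U_X = 30 - 23 = 7.
Step 4: Ties are present, so use the tie-corrected normal approximation (with continuity correction) for the p-value.
Step 5: p-value = 0.168954; compare to alpha = 0.1. fail to reject H0.

U_X = 23, p = 0.168954, fail to reject H0 at alpha = 0.1.


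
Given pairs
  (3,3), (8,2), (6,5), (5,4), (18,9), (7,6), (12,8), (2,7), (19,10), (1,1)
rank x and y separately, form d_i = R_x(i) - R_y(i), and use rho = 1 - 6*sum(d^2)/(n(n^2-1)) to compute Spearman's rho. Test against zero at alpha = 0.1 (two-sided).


Step 1: Rank x and y separately (midranks; no ties here).
rank(x): 3->3, 8->7, 6->5, 5->4, 18->9, 7->6, 12->8, 2->2, 19->10, 1->1
rank(y): 3->3, 2->2, 5->5, 4->4, 9->9, 6->6, 8->8, 7->7, 10->10, 1->1
Step 2: d_i = R_x(i) - R_y(i); compute d_i^2.
  (3-3)^2=0, (7-2)^2=25, (5-5)^2=0, (4-4)^2=0, (9-9)^2=0, (6-6)^2=0, (8-8)^2=0, (2-7)^2=25, (10-10)^2=0, (1-1)^2=0
sum(d^2) = 50.
Step 3: rho = 1 - 6*50 / (10*(10^2 - 1)) = 1 - 300/990 = 0.696970.
Step 4: Under H0, t = rho * sqrt((n-2)/(1-rho^2)) = 2.7490 ~ t(8).
Step 5: Two-sided p-value from the t-distribution with 8 df = 0.025097.
Step 6: alpha = 0.1. reject H0.

rho = 0.6970, p = 0.025097, reject H0 at alpha = 0.1.


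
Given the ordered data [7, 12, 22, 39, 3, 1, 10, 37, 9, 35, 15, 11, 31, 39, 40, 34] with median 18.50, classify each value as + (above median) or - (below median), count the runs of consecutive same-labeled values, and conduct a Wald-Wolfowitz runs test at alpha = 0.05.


Step 1: Compute median = 18.50; label A = above, B = below.
Labels in order: BBAABBBABABBAAAA  (n_A = 8, n_B = 8)
Step 2: Count runs R = 8.
Step 3: Under H0 (random ordering), E[R] = 2*n_A*n_B/(n_A+n_B) + 1 = 2*8*8/16 + 1 = 9.0000.
        Var[R] = 2*n_A*n_B*(2*n_A*n_B - n_A - n_B) / ((n_A+n_B)^2 * (n_A+n_B-1)) = 14336/3840 = 3.7333.
        SD[R] = 1.9322.
Step 4: Continuity-corrected z = (R + 0.5 - E[R]) / SD[R] = (8 + 0.5 - 9.0000) / 1.9322 = -0.2588.
Step 5: Two-sided p-value via normal approximation = 2*(1 - Phi(|z|)) = 0.795809.
Step 6: alpha = 0.05. fail to reject H0.

R = 8, z = -0.2588, p = 0.795809, fail to reject H0.


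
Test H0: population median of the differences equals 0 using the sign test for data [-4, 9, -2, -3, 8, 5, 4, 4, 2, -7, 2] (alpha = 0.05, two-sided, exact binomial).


Step 1: Discard zero differences. Original n = 11; n_eff = number of nonzero differences = 11.
Nonzero differences (with sign): -4, +9, -2, -3, +8, +5, +4, +4, +2, -7, +2
Step 2: Count signs: positive = 7, negative = 4.
Step 3: Under H0: P(positive) = 0.5, so the number of positives S ~ Bin(11, 0.5).
Step 4: Two-sided exact p-value = sum of Bin(11,0.5) probabilities at or below the observed probability = 0.548828.
Step 5: alpha = 0.05. fail to reject H0.

n_eff = 11, pos = 7, neg = 4, p = 0.548828, fail to reject H0.


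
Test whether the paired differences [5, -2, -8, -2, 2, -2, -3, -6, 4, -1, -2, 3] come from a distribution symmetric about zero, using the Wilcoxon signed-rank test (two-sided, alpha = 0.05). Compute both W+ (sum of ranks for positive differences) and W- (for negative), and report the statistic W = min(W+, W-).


Step 1: Drop any zero differences (none here) and take |d_i|.
|d| = [5, 2, 8, 2, 2, 2, 3, 6, 4, 1, 2, 3]
Step 2: Midrank |d_i| (ties get averaged ranks).
ranks: |5|->10, |2|->4, |8|->12, |2|->4, |2|->4, |2|->4, |3|->7.5, |6|->11, |4|->9, |1|->1, |2|->4, |3|->7.5
Step 3: Attach original signs; sum ranks with positive sign and with negative sign.
W+ = 10 + 4 + 9 + 7.5 = 30.5
W- = 4 + 12 + 4 + 4 + 7.5 + 11 + 1 + 4 = 47.5
(Check: W+ + W- = 78 should equal n(n+1)/2 = 78.)
Step 4: Test statistic W = min(W+, W-) = 30.5.
Step 5: Ties in |d|, so use the tie-corrected normal approximation.
        E[W] = n(n+1)/4 = 12*13/4 = 39.
        Tie groups: |d|=2 (t=5), |d|=3 (t=2); sum(t^3 - t) = 126.
        Var[W] = n(n+1)(2n+1)/24 - sum(t^3-t)/48 = 3900/24 - 126/48 = 159.875.
        z = (W - E[W]) / sqrt(Var[W]) = (30.5 - 39) / 12.6442 = -0.6722.
        Two-sided p = 2*Phi(z) = 0.501427.
Step 6: alpha = 0.05. fail to reject H0.

W+ = 30.5, W- = 47.5, W = min = 30.5, p = 0.501427, fail to reject H0.


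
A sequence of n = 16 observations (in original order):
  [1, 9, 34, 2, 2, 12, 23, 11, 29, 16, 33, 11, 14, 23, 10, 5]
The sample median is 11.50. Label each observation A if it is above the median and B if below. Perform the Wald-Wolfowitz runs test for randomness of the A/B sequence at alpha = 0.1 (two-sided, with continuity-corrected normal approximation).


Step 1: Compute median = 11.50; label A = above, B = below.
Labels in order: BBABBAABAAABAABB  (n_A = 8, n_B = 8)
Step 2: Count runs R = 9.
Step 3: Under H0 (random ordering), E[R] = 2*n_A*n_B/(n_A+n_B) + 1 = 2*8*8/16 + 1 = 9.0000.
        Var[R] = 2*n_A*n_B*(2*n_A*n_B - n_A - n_B) / ((n_A+n_B)^2 * (n_A+n_B-1)) = 14336/3840 = 3.7333.
        SD[R] = 1.9322.
Step 4: R = E[R], so z = 0 with no continuity correction.
Step 5: Two-sided p-value via normal approximation = 2*(1 - Phi(|z|)) = 1.000000.
Step 6: alpha = 0.1. fail to reject H0.

R = 9, z = 0.0000, p = 1.000000, fail to reject H0.


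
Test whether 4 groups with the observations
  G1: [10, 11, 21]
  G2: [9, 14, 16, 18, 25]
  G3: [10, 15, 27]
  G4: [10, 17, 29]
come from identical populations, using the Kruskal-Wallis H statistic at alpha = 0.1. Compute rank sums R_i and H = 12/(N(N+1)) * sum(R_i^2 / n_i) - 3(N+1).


Step 1: Combine all N = 14 observations and assign midranks.
sorted (value, group, rank): (9,G2,1), (10,G1,3), (10,G3,3), (10,G4,3), (11,G1,5), (14,G2,6), (15,G3,7), (16,G2,8), (17,G4,9), (18,G2,10), (21,G1,11), (25,G2,12), (27,G3,13), (29,G4,14)
Step 2: Sum ranks within each group.
R_1 = 19 (n_1 = 3)
R_2 = 37 (n_2 = 5)
R_3 = 23 (n_3 = 3)
R_4 = 26 (n_4 = 3)
Step 3: H = 12/(N(N+1)) * sum(R_i^2/n_i) - 3(N+1)
     = 12/(14*15) * (19^2/3 + 37^2/5 + 23^2/3 + 26^2/3) - 3*15
     = 0.057143 * 795.8 - 45
     = 0.474286.
Step 4: Ties present; correction factor C = 1 - 24/(14^3 - 14) = 0.991209. Corrected H = 0.474286 / 0.991209 = 0.478492.
Step 5: Under H0, H ~ chi^2(3); p-value = 0.923591.
Step 6: alpha = 0.1. fail to reject H0.

H = 0.4785, df = 3, p = 0.923591, fail to reject H0.


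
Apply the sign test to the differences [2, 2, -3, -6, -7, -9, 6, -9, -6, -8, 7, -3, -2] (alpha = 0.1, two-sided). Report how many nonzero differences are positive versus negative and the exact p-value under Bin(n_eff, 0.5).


Step 1: Discard zero differences. Original n = 13; n_eff = number of nonzero differences = 13.
Nonzero differences (with sign): +2, +2, -3, -6, -7, -9, +6, -9, -6, -8, +7, -3, -2
Step 2: Count signs: positive = 4, negative = 9.
Step 3: Under H0: P(positive) = 0.5, so the number of positives S ~ Bin(13, 0.5).
Step 4: Two-sided exact p-value = sum of Bin(13,0.5) probabilities at or below the observed probability = 0.266846.
Step 5: alpha = 0.1. fail to reject H0.

n_eff = 13, pos = 4, neg = 9, p = 0.266846, fail to reject H0.


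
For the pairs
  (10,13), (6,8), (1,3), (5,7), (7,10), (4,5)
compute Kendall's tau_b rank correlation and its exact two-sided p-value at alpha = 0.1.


Step 1: Enumerate the 15 unordered pairs (i,j) with i<j and classify each by sign(x_j-x_i) * sign(y_j-y_i).
  (1,2):dx=-4,dy=-5->C; (1,3):dx=-9,dy=-10->C; (1,4):dx=-5,dy=-6->C; (1,5):dx=-3,dy=-3->C
  (1,6):dx=-6,dy=-8->C; (2,3):dx=-5,dy=-5->C; (2,4):dx=-1,dy=-1->C; (2,5):dx=+1,dy=+2->C
  (2,6):dx=-2,dy=-3->C; (3,4):dx=+4,dy=+4->C; (3,5):dx=+6,dy=+7->C; (3,6):dx=+3,dy=+2->C
  (4,5):dx=+2,dy=+3->C; (4,6):dx=-1,dy=-2->C; (5,6):dx=-3,dy=-5->C
Step 2: C = 15, D = 0, total pairs = 15.
Step 3: tau = (C - D)/(n(n-1)/2) = (15 - 0)/15 = 1.000000.
Step 4: Exact two-sided p-value (enumerate n! = 720 permutations of y under H0): p = 0.002778.
Step 5: alpha = 0.1. reject H0.

tau_b = 1.0000 (C=15, D=0), p = 0.002778, reject H0.


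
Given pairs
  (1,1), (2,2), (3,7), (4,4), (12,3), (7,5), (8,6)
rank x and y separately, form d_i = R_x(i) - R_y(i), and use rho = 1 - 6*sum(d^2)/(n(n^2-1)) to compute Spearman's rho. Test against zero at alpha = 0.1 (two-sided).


Step 1: Rank x and y separately (midranks; no ties here).
rank(x): 1->1, 2->2, 3->3, 4->4, 12->7, 7->5, 8->6
rank(y): 1->1, 2->2, 7->7, 4->4, 3->3, 5->5, 6->6
Step 2: d_i = R_x(i) - R_y(i); compute d_i^2.
  (1-1)^2=0, (2-2)^2=0, (3-7)^2=16, (4-4)^2=0, (7-3)^2=16, (5-5)^2=0, (6-6)^2=0
sum(d^2) = 32.
Step 3: rho = 1 - 6*32 / (7*(7^2 - 1)) = 1 - 192/336 = 0.428571.
Step 4: Under H0, t = rho * sqrt((n-2)/(1-rho^2)) = 1.0607 ~ t(5).
Step 5: Two-sided p-value from the t-distribution with 5 df = 0.337368.
Step 6: alpha = 0.1. fail to reject H0.

rho = 0.4286, p = 0.337368, fail to reject H0 at alpha = 0.1.


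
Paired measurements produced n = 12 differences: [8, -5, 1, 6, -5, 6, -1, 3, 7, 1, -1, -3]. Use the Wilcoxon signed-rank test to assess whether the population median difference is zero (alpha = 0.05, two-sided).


Step 1: Drop any zero differences (none here) and take |d_i|.
|d| = [8, 5, 1, 6, 5, 6, 1, 3, 7, 1, 1, 3]
Step 2: Midrank |d_i| (ties get averaged ranks).
ranks: |8|->12, |5|->7.5, |1|->2.5, |6|->9.5, |5|->7.5, |6|->9.5, |1|->2.5, |3|->5.5, |7|->11, |1|->2.5, |1|->2.5, |3|->5.5
Step 3: Attach original signs; sum ranks with positive sign and with negative sign.
W+ = 12 + 2.5 + 9.5 + 9.5 + 5.5 + 11 + 2.5 = 52.5
W- = 7.5 + 7.5 + 2.5 + 2.5 + 5.5 = 25.5
(Check: W+ + W- = 78 should equal n(n+1)/2 = 78.)
Step 4: Test statistic W = min(W+, W-) = 25.5.
Step 5: Ties in |d|, so use the tie-corrected normal approximation.
        E[W] = n(n+1)/4 = 12*13/4 = 39.
        Tie groups: |d|=1 (t=4), |d|=3 (t=2), |d|=5 (t=2), |d|=6 (t=2); sum(t^3 - t) = 78.
        Var[W] = n(n+1)(2n+1)/24 - sum(t^3-t)/48 = 3900/24 - 78/48 = 160.875.
        z = (W - E[W]) / sqrt(Var[W]) = (25.5 - 39) / 12.6837 = -1.0644.
        Two-sided p = 2*Phi(z) = 0.287165.
Step 6: alpha = 0.05. fail to reject H0.

W+ = 52.5, W- = 25.5, W = min = 25.5, p = 0.287165, fail to reject H0.


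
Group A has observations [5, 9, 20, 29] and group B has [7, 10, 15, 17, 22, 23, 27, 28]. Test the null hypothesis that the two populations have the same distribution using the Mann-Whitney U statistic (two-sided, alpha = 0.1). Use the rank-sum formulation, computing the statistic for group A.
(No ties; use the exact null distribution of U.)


Step 1: Combine and sort all 12 observations; assign midranks.
sorted (value, group): (5,X), (7,Y), (9,X), (10,Y), (15,Y), (17,Y), (20,X), (22,Y), (23,Y), (27,Y), (28,Y), (29,X)
ranks: 5->1, 7->2, 9->3, 10->4, 15->5, 17->6, 20->7, 22->8, 23->9, 27->10, 28->11, 29->12
Step 2: Rank sum for X: R1 = 1 + 3 + 7 + 12 = 23.
Step 3: U_X = R1 - n1(n1+1)/2 = 23 - 4*5/2 = 23 - 10 = 13.
       U_Y = n1*n2 - U_X = 32 - 13 = 19.
Step 4: No ties, so the exact null distribution of U (based on enumerating the C(12,4) = 495 equally likely rank assignments) gives the two-sided p-value.
Step 5: p-value = 0.682828; compare to alpha = 0.1. fail to reject H0.

U_X = 13, p = 0.682828, fail to reject H0 at alpha = 0.1.


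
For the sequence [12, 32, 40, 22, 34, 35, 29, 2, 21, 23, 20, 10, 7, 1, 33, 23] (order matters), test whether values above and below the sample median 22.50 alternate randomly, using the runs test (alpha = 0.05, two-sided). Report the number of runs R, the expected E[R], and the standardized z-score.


Step 1: Compute median = 22.50; label A = above, B = below.
Labels in order: BAABAAABBABBBBAA  (n_A = 8, n_B = 8)
Step 2: Count runs R = 8.
Step 3: Under H0 (random ordering), E[R] = 2*n_A*n_B/(n_A+n_B) + 1 = 2*8*8/16 + 1 = 9.0000.
        Var[R] = 2*n_A*n_B*(2*n_A*n_B - n_A - n_B) / ((n_A+n_B)^2 * (n_A+n_B-1)) = 14336/3840 = 3.7333.
        SD[R] = 1.9322.
Step 4: Continuity-corrected z = (R + 0.5 - E[R]) / SD[R] = (8 + 0.5 - 9.0000) / 1.9322 = -0.2588.
Step 5: Two-sided p-value via normal approximation = 2*(1 - Phi(|z|)) = 0.795809.
Step 6: alpha = 0.05. fail to reject H0.

R = 8, z = -0.2588, p = 0.795809, fail to reject H0.


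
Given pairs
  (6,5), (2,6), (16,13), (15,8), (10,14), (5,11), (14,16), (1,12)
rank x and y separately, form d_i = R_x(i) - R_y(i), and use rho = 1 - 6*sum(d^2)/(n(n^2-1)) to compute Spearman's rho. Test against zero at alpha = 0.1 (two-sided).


Step 1: Rank x and y separately (midranks; no ties here).
rank(x): 6->4, 2->2, 16->8, 15->7, 10->5, 5->3, 14->6, 1->1
rank(y): 5->1, 6->2, 13->6, 8->3, 14->7, 11->4, 16->8, 12->5
Step 2: d_i = R_x(i) - R_y(i); compute d_i^2.
  (4-1)^2=9, (2-2)^2=0, (8-6)^2=4, (7-3)^2=16, (5-7)^2=4, (3-4)^2=1, (6-8)^2=4, (1-5)^2=16
sum(d^2) = 54.
Step 3: rho = 1 - 6*54 / (8*(8^2 - 1)) = 1 - 324/504 = 0.357143.
Step 4: Under H0, t = rho * sqrt((n-2)/(1-rho^2)) = 0.9366 ~ t(6).
Step 5: Two-sided p-value from the t-distribution with 6 df = 0.385121.
Step 6: alpha = 0.1. fail to reject H0.

rho = 0.3571, p = 0.385121, fail to reject H0 at alpha = 0.1.


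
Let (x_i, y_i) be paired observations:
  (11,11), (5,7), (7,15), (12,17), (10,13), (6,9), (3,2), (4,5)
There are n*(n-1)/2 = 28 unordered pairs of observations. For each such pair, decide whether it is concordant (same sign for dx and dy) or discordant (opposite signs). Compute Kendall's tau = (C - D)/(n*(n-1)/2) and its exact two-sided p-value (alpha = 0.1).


Step 1: Enumerate the 28 unordered pairs (i,j) with i<j and classify each by sign(x_j-x_i) * sign(y_j-y_i).
  (1,2):dx=-6,dy=-4->C; (1,3):dx=-4,dy=+4->D; (1,4):dx=+1,dy=+6->C; (1,5):dx=-1,dy=+2->D
  (1,6):dx=-5,dy=-2->C; (1,7):dx=-8,dy=-9->C; (1,8):dx=-7,dy=-6->C; (2,3):dx=+2,dy=+8->C
  (2,4):dx=+7,dy=+10->C; (2,5):dx=+5,dy=+6->C; (2,6):dx=+1,dy=+2->C; (2,7):dx=-2,dy=-5->C
  (2,8):dx=-1,dy=-2->C; (3,4):dx=+5,dy=+2->C; (3,5):dx=+3,dy=-2->D; (3,6):dx=-1,dy=-6->C
  (3,7):dx=-4,dy=-13->C; (3,8):dx=-3,dy=-10->C; (4,5):dx=-2,dy=-4->C; (4,6):dx=-6,dy=-8->C
  (4,7):dx=-9,dy=-15->C; (4,8):dx=-8,dy=-12->C; (5,6):dx=-4,dy=-4->C; (5,7):dx=-7,dy=-11->C
  (5,8):dx=-6,dy=-8->C; (6,7):dx=-3,dy=-7->C; (6,8):dx=-2,dy=-4->C; (7,8):dx=+1,dy=+3->C
Step 2: C = 25, D = 3, total pairs = 28.
Step 3: tau = (C - D)/(n(n-1)/2) = (25 - 3)/28 = 0.785714.
Step 4: Exact two-sided p-value (enumerate n! = 40320 permutations of y under H0): p = 0.005506.
Step 5: alpha = 0.1. reject H0.

tau_b = 0.7857 (C=25, D=3), p = 0.005506, reject H0.


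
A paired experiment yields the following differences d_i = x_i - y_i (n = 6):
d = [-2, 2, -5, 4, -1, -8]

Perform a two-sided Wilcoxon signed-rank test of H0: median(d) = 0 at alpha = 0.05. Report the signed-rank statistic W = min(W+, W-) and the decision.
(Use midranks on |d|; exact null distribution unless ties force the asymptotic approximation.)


Step 1: Drop any zero differences (none here) and take |d_i|.
|d| = [2, 2, 5, 4, 1, 8]
Step 2: Midrank |d_i| (ties get averaged ranks).
ranks: |2|->2.5, |2|->2.5, |5|->5, |4|->4, |1|->1, |8|->6
Step 3: Attach original signs; sum ranks with positive sign and with negative sign.
W+ = 2.5 + 4 = 6.5
W- = 2.5 + 5 + 1 + 6 = 14.5
(Check: W+ + W- = 21 should equal n(n+1)/2 = 21.)
Step 4: Test statistic W = min(W+, W-) = 6.5.
Step 5: Ties in |d|, so use the tie-corrected normal approximation.
        E[W] = n(n+1)/4 = 6*7/4 = 10.5.
        Tie groups: |d|=2 (t=2); sum(t^3 - t) = 6.
        Var[W] = n(n+1)(2n+1)/24 - sum(t^3-t)/48 = 546/24 - 6/48 = 22.625.
        z = (W - E[W]) / sqrt(Var[W]) = (6.5 - 10.5) / 4.7566 = -0.8409.
        Two-sided p = 2*Phi(z) = 0.400381.
Step 6: alpha = 0.05. fail to reject H0.

W+ = 6.5, W- = 14.5, W = min = 6.5, p = 0.400381, fail to reject H0.


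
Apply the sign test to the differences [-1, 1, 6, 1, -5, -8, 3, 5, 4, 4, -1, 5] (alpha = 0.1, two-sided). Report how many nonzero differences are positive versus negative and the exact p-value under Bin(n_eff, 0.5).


Step 1: Discard zero differences. Original n = 12; n_eff = number of nonzero differences = 12.
Nonzero differences (with sign): -1, +1, +6, +1, -5, -8, +3, +5, +4, +4, -1, +5
Step 2: Count signs: positive = 8, negative = 4.
Step 3: Under H0: P(positive) = 0.5, so the number of positives S ~ Bin(12, 0.5).
Step 4: Two-sided exact p-value = sum of Bin(12,0.5) probabilities at or below the observed probability = 0.387695.
Step 5: alpha = 0.1. fail to reject H0.

n_eff = 12, pos = 8, neg = 4, p = 0.387695, fail to reject H0.


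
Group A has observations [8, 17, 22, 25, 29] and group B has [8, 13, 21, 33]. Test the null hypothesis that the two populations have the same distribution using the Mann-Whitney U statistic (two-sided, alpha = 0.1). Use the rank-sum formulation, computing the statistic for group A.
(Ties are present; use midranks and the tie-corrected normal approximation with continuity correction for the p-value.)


Step 1: Combine and sort all 9 observations; assign midranks.
sorted (value, group): (8,X), (8,Y), (13,Y), (17,X), (21,Y), (22,X), (25,X), (29,X), (33,Y)
ranks: 8->1.5, 8->1.5, 13->3, 17->4, 21->5, 22->6, 25->7, 29->8, 33->9
Step 2: Rank sum for X: R1 = 1.5 + 4 + 6 + 7 + 8 = 26.5.
Step 3: U_X = R1 - n1(n1+1)/2 = 26.5 - 5*6/2 = 26.5 - 15 = 11.5.
       U_Y = n1*n2 - U_X = 20 - 11.5 = 8.5.
Step 4: Ties are present, so use the tie-corrected normal approximation (with continuity correction) for the p-value.
Step 5: p-value = 0.805701; compare to alpha = 0.1. fail to reject H0.

U_X = 11.5, p = 0.805701, fail to reject H0 at alpha = 0.1.


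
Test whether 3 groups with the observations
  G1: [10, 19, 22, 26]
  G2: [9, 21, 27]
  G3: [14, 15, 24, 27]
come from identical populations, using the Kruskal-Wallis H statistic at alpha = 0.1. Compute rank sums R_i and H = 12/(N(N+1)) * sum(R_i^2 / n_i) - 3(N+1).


Step 1: Combine all N = 11 observations and assign midranks.
sorted (value, group, rank): (9,G2,1), (10,G1,2), (14,G3,3), (15,G3,4), (19,G1,5), (21,G2,6), (22,G1,7), (24,G3,8), (26,G1,9), (27,G2,10.5), (27,G3,10.5)
Step 2: Sum ranks within each group.
R_1 = 23 (n_1 = 4)
R_2 = 17.5 (n_2 = 3)
R_3 = 25.5 (n_3 = 4)
Step 3: H = 12/(N(N+1)) * sum(R_i^2/n_i) - 3(N+1)
     = 12/(11*12) * (23^2/4 + 17.5^2/3 + 25.5^2/4) - 3*12
     = 0.090909 * 396.896 - 36
     = 0.081439.
Step 4: Ties present; correction factor C = 1 - 6/(11^3 - 11) = 0.995455. Corrected H = 0.081439 / 0.995455 = 0.081811.
Step 5: Under H0, H ~ chi^2(2); p-value = 0.959920.
Step 6: alpha = 0.1. fail to reject H0.

H = 0.0818, df = 2, p = 0.959920, fail to reject H0.


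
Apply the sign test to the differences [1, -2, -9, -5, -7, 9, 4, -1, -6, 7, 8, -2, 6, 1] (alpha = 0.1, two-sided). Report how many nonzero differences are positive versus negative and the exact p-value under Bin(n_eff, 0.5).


Step 1: Discard zero differences. Original n = 14; n_eff = number of nonzero differences = 14.
Nonzero differences (with sign): +1, -2, -9, -5, -7, +9, +4, -1, -6, +7, +8, -2, +6, +1
Step 2: Count signs: positive = 7, negative = 7.
Step 3: Under H0: P(positive) = 0.5, so the number of positives S ~ Bin(14, 0.5).
Step 4: Two-sided exact p-value = sum of Bin(14,0.5) probabilities at or below the observed probability = 1.000000.
Step 5: alpha = 0.1. fail to reject H0.

n_eff = 14, pos = 7, neg = 7, p = 1.000000, fail to reject H0.


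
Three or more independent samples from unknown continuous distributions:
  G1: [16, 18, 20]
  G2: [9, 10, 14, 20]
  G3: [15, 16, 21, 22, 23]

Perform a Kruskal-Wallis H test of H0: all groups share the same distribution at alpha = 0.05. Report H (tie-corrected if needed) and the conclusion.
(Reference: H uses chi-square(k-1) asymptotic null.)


Step 1: Combine all N = 12 observations and assign midranks.
sorted (value, group, rank): (9,G2,1), (10,G2,2), (14,G2,3), (15,G3,4), (16,G1,5.5), (16,G3,5.5), (18,G1,7), (20,G1,8.5), (20,G2,8.5), (21,G3,10), (22,G3,11), (23,G3,12)
Step 2: Sum ranks within each group.
R_1 = 21 (n_1 = 3)
R_2 = 14.5 (n_2 = 4)
R_3 = 42.5 (n_3 = 5)
Step 3: H = 12/(N(N+1)) * sum(R_i^2/n_i) - 3(N+1)
     = 12/(12*13) * (21^2/3 + 14.5^2/4 + 42.5^2/5) - 3*13
     = 0.076923 * 560.812 - 39
     = 4.139423.
Step 4: Ties present; correction factor C = 1 - 12/(12^3 - 12) = 0.993007. Corrected H = 4.139423 / 0.993007 = 4.168574.
Step 5: Under H0, H ~ chi^2(2); p-value = 0.124396.
Step 6: alpha = 0.05. fail to reject H0.

H = 4.1686, df = 2, p = 0.124396, fail to reject H0.


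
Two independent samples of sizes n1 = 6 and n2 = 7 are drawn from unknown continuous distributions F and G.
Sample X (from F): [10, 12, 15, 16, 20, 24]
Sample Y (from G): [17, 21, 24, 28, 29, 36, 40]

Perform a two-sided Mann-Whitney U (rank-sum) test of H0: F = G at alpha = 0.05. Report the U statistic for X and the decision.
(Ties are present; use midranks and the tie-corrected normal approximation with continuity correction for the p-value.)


Step 1: Combine and sort all 13 observations; assign midranks.
sorted (value, group): (10,X), (12,X), (15,X), (16,X), (17,Y), (20,X), (21,Y), (24,X), (24,Y), (28,Y), (29,Y), (36,Y), (40,Y)
ranks: 10->1, 12->2, 15->3, 16->4, 17->5, 20->6, 21->7, 24->8.5, 24->8.5, 28->10, 29->11, 36->12, 40->13
Step 2: Rank sum for X: R1 = 1 + 2 + 3 + 4 + 6 + 8.5 = 24.5.
Step 3: U_X = R1 - n1(n1+1)/2 = 24.5 - 6*7/2 = 24.5 - 21 = 3.5.
       U_Y = n1*n2 - U_X = 42 - 3.5 = 38.5.
Step 4: Ties are present, so use the tie-corrected normal approximation (with continuity correction) for the p-value.
Step 5: p-value = 0.015019; compare to alpha = 0.05. reject H0.

U_X = 3.5, p = 0.015019, reject H0 at alpha = 0.05.


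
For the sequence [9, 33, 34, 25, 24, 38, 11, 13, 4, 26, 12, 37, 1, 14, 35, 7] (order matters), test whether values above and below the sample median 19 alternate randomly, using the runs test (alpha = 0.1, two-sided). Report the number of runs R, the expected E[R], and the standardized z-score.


Step 1: Compute median = 19; label A = above, B = below.
Labels in order: BAAAAABBBABABBAB  (n_A = 8, n_B = 8)
Step 2: Count runs R = 9.
Step 3: Under H0 (random ordering), E[R] = 2*n_A*n_B/(n_A+n_B) + 1 = 2*8*8/16 + 1 = 9.0000.
        Var[R] = 2*n_A*n_B*(2*n_A*n_B - n_A - n_B) / ((n_A+n_B)^2 * (n_A+n_B-1)) = 14336/3840 = 3.7333.
        SD[R] = 1.9322.
Step 4: R = E[R], so z = 0 with no continuity correction.
Step 5: Two-sided p-value via normal approximation = 2*(1 - Phi(|z|)) = 1.000000.
Step 6: alpha = 0.1. fail to reject H0.

R = 9, z = 0.0000, p = 1.000000, fail to reject H0.


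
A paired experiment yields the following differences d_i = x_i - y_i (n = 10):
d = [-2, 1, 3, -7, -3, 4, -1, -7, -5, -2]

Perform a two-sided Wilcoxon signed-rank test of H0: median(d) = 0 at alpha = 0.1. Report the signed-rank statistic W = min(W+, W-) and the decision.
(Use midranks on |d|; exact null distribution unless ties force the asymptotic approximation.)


Step 1: Drop any zero differences (none here) and take |d_i|.
|d| = [2, 1, 3, 7, 3, 4, 1, 7, 5, 2]
Step 2: Midrank |d_i| (ties get averaged ranks).
ranks: |2|->3.5, |1|->1.5, |3|->5.5, |7|->9.5, |3|->5.5, |4|->7, |1|->1.5, |7|->9.5, |5|->8, |2|->3.5
Step 3: Attach original signs; sum ranks with positive sign and with negative sign.
W+ = 1.5 + 5.5 + 7 = 14
W- = 3.5 + 9.5 + 5.5 + 1.5 + 9.5 + 8 + 3.5 = 41
(Check: W+ + W- = 55 should equal n(n+1)/2 = 55.)
Step 4: Test statistic W = min(W+, W-) = 14.
Step 5: Ties in |d|, so use the tie-corrected normal approximation.
        E[W] = n(n+1)/4 = 10*11/4 = 27.5.
        Tie groups: |d|=1 (t=2), |d|=2 (t=2), |d|=3 (t=2), |d|=7 (t=2); sum(t^3 - t) = 24.
        Var[W] = n(n+1)(2n+1)/24 - sum(t^3-t)/48 = 2310/24 - 24/48 = 95.75.
        z = (W - E[W]) / sqrt(Var[W]) = (14 - 27.5) / 9.7852 = -1.3796.
        Two-sided p = 2*Phi(z) = 0.167699.
Step 6: alpha = 0.1. fail to reject H0.

W+ = 14, W- = 41, W = min = 14, p = 0.167699, fail to reject H0.


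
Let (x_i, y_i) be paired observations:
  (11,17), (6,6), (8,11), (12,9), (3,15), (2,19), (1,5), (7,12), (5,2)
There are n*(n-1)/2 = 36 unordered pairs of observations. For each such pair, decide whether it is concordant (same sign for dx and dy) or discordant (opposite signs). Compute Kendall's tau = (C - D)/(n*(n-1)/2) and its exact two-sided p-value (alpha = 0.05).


Step 1: Enumerate the 36 unordered pairs (i,j) with i<j and classify each by sign(x_j-x_i) * sign(y_j-y_i).
  (1,2):dx=-5,dy=-11->C; (1,3):dx=-3,dy=-6->C; (1,4):dx=+1,dy=-8->D; (1,5):dx=-8,dy=-2->C
  (1,6):dx=-9,dy=+2->D; (1,7):dx=-10,dy=-12->C; (1,8):dx=-4,dy=-5->C; (1,9):dx=-6,dy=-15->C
  (2,3):dx=+2,dy=+5->C; (2,4):dx=+6,dy=+3->C; (2,5):dx=-3,dy=+9->D; (2,6):dx=-4,dy=+13->D
  (2,7):dx=-5,dy=-1->C; (2,8):dx=+1,dy=+6->C; (2,9):dx=-1,dy=-4->C; (3,4):dx=+4,dy=-2->D
  (3,5):dx=-5,dy=+4->D; (3,6):dx=-6,dy=+8->D; (3,7):dx=-7,dy=-6->C; (3,8):dx=-1,dy=+1->D
  (3,9):dx=-3,dy=-9->C; (4,5):dx=-9,dy=+6->D; (4,6):dx=-10,dy=+10->D; (4,7):dx=-11,dy=-4->C
  (4,8):dx=-5,dy=+3->D; (4,9):dx=-7,dy=-7->C; (5,6):dx=-1,dy=+4->D; (5,7):dx=-2,dy=-10->C
  (5,8):dx=+4,dy=-3->D; (5,9):dx=+2,dy=-13->D; (6,7):dx=-1,dy=-14->C; (6,8):dx=+5,dy=-7->D
  (6,9):dx=+3,dy=-17->D; (7,8):dx=+6,dy=+7->C; (7,9):dx=+4,dy=-3->D; (8,9):dx=-2,dy=-10->C
Step 2: C = 19, D = 17, total pairs = 36.
Step 3: tau = (C - D)/(n(n-1)/2) = (19 - 17)/36 = 0.055556.
Step 4: Exact two-sided p-value (enumerate n! = 362880 permutations of y under H0): p = 0.919455.
Step 5: alpha = 0.05. fail to reject H0.

tau_b = 0.0556 (C=19, D=17), p = 0.919455, fail to reject H0.


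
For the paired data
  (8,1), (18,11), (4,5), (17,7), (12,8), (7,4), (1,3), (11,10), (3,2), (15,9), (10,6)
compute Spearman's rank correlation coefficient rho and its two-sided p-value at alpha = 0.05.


Step 1: Rank x and y separately (midranks; no ties here).
rank(x): 8->5, 18->11, 4->3, 17->10, 12->8, 7->4, 1->1, 11->7, 3->2, 15->9, 10->6
rank(y): 1->1, 11->11, 5->5, 7->7, 8->8, 4->4, 3->3, 10->10, 2->2, 9->9, 6->6
Step 2: d_i = R_x(i) - R_y(i); compute d_i^2.
  (5-1)^2=16, (11-11)^2=0, (3-5)^2=4, (10-7)^2=9, (8-8)^2=0, (4-4)^2=0, (1-3)^2=4, (7-10)^2=9, (2-2)^2=0, (9-9)^2=0, (6-6)^2=0
sum(d^2) = 42.
Step 3: rho = 1 - 6*42 / (11*(11^2 - 1)) = 1 - 252/1320 = 0.809091.
Step 4: Under H0, t = rho * sqrt((n-2)/(1-rho^2)) = 4.1302 ~ t(9).
Step 5: Two-sided p-value from the t-distribution with 9 df = 0.002559.
Step 6: alpha = 0.05. reject H0.

rho = 0.8091, p = 0.002559, reject H0 at alpha = 0.05.


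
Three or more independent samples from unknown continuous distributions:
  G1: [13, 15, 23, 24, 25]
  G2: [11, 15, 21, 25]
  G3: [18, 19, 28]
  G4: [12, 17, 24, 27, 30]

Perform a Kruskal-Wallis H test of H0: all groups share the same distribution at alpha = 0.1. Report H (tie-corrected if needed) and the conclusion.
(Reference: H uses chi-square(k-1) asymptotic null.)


Step 1: Combine all N = 17 observations and assign midranks.
sorted (value, group, rank): (11,G2,1), (12,G4,2), (13,G1,3), (15,G1,4.5), (15,G2,4.5), (17,G4,6), (18,G3,7), (19,G3,8), (21,G2,9), (23,G1,10), (24,G1,11.5), (24,G4,11.5), (25,G1,13.5), (25,G2,13.5), (27,G4,15), (28,G3,16), (30,G4,17)
Step 2: Sum ranks within each group.
R_1 = 42.5 (n_1 = 5)
R_2 = 28 (n_2 = 4)
R_3 = 31 (n_3 = 3)
R_4 = 51.5 (n_4 = 5)
Step 3: H = 12/(N(N+1)) * sum(R_i^2/n_i) - 3(N+1)
     = 12/(17*18) * (42.5^2/5 + 28^2/4 + 31^2/3 + 51.5^2/5) - 3*18
     = 0.039216 * 1408.03 - 54
     = 1.216993.
Step 4: Ties present; correction factor C = 1 - 18/(17^3 - 17) = 0.996324. Corrected H = 1.216993 / 0.996324 = 1.221484.
Step 5: Under H0, H ~ chi^2(3); p-value = 0.747856.
Step 6: alpha = 0.1. fail to reject H0.

H = 1.2215, df = 3, p = 0.747856, fail to reject H0.


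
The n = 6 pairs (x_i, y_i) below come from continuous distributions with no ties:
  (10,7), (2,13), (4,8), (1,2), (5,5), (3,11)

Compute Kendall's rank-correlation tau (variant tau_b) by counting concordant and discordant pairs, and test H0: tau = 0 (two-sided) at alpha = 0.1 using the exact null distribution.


Step 1: Enumerate the 15 unordered pairs (i,j) with i<j and classify each by sign(x_j-x_i) * sign(y_j-y_i).
  (1,2):dx=-8,dy=+6->D; (1,3):dx=-6,dy=+1->D; (1,4):dx=-9,dy=-5->C; (1,5):dx=-5,dy=-2->C
  (1,6):dx=-7,dy=+4->D; (2,3):dx=+2,dy=-5->D; (2,4):dx=-1,dy=-11->C; (2,5):dx=+3,dy=-8->D
  (2,6):dx=+1,dy=-2->D; (3,4):dx=-3,dy=-6->C; (3,5):dx=+1,dy=-3->D; (3,6):dx=-1,dy=+3->D
  (4,5):dx=+4,dy=+3->C; (4,6):dx=+2,dy=+9->C; (5,6):dx=-2,dy=+6->D
Step 2: C = 6, D = 9, total pairs = 15.
Step 3: tau = (C - D)/(n(n-1)/2) = (6 - 9)/15 = -0.200000.
Step 4: Exact two-sided p-value (enumerate n! = 720 permutations of y under H0): p = 0.719444.
Step 5: alpha = 0.1. fail to reject H0.

tau_b = -0.2000 (C=6, D=9), p = 0.719444, fail to reject H0.


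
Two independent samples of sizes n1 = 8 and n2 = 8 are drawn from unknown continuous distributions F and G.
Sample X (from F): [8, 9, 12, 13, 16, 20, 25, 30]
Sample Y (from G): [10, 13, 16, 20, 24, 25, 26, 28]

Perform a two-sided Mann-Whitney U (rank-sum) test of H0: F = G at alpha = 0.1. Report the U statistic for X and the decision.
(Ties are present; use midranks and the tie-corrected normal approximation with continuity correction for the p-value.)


Step 1: Combine and sort all 16 observations; assign midranks.
sorted (value, group): (8,X), (9,X), (10,Y), (12,X), (13,X), (13,Y), (16,X), (16,Y), (20,X), (20,Y), (24,Y), (25,X), (25,Y), (26,Y), (28,Y), (30,X)
ranks: 8->1, 9->2, 10->3, 12->4, 13->5.5, 13->5.5, 16->7.5, 16->7.5, 20->9.5, 20->9.5, 24->11, 25->12.5, 25->12.5, 26->14, 28->15, 30->16
Step 2: Rank sum for X: R1 = 1 + 2 + 4 + 5.5 + 7.5 + 9.5 + 12.5 + 16 = 58.
Step 3: U_X = R1 - n1(n1+1)/2 = 58 - 8*9/2 = 58 - 36 = 22.
       U_Y = n1*n2 - U_X = 64 - 22 = 42.
Step 4: Ties are present, so use the tie-corrected normal approximation (with continuity correction) for the p-value.
Step 5: p-value = 0.316998; compare to alpha = 0.1. fail to reject H0.

U_X = 22, p = 0.316998, fail to reject H0 at alpha = 0.1.


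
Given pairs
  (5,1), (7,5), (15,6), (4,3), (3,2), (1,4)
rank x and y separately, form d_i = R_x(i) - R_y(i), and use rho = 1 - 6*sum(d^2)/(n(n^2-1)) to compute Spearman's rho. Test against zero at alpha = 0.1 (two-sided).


Step 1: Rank x and y separately (midranks; no ties here).
rank(x): 5->4, 7->5, 15->6, 4->3, 3->2, 1->1
rank(y): 1->1, 5->5, 6->6, 3->3, 2->2, 4->4
Step 2: d_i = R_x(i) - R_y(i); compute d_i^2.
  (4-1)^2=9, (5-5)^2=0, (6-6)^2=0, (3-3)^2=0, (2-2)^2=0, (1-4)^2=9
sum(d^2) = 18.
Step 3: rho = 1 - 6*18 / (6*(6^2 - 1)) = 1 - 108/210 = 0.485714.
Step 4: Under H0, t = rho * sqrt((n-2)/(1-rho^2)) = 1.1113 ~ t(4).
Step 5: Two-sided p-value from the t-distribution with 4 df = 0.328723.
Step 6: alpha = 0.1. fail to reject H0.

rho = 0.4857, p = 0.328723, fail to reject H0 at alpha = 0.1.


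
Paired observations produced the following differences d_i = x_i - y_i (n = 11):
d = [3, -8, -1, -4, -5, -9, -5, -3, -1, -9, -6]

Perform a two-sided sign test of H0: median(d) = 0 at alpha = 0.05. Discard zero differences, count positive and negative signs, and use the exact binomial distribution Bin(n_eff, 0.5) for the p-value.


Step 1: Discard zero differences. Original n = 11; n_eff = number of nonzero differences = 11.
Nonzero differences (with sign): +3, -8, -1, -4, -5, -9, -5, -3, -1, -9, -6
Step 2: Count signs: positive = 1, negative = 10.
Step 3: Under H0: P(positive) = 0.5, so the number of positives S ~ Bin(11, 0.5).
Step 4: Two-sided exact p-value = sum of Bin(11,0.5) probabilities at or below the observed probability = 0.011719.
Step 5: alpha = 0.05. reject H0.

n_eff = 11, pos = 1, neg = 10, p = 0.011719, reject H0.


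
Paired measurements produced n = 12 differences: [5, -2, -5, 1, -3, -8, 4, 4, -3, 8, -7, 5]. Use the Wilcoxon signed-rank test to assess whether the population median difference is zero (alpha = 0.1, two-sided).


Step 1: Drop any zero differences (none here) and take |d_i|.
|d| = [5, 2, 5, 1, 3, 8, 4, 4, 3, 8, 7, 5]
Step 2: Midrank |d_i| (ties get averaged ranks).
ranks: |5|->8, |2|->2, |5|->8, |1|->1, |3|->3.5, |8|->11.5, |4|->5.5, |4|->5.5, |3|->3.5, |8|->11.5, |7|->10, |5|->8
Step 3: Attach original signs; sum ranks with positive sign and with negative sign.
W+ = 8 + 1 + 5.5 + 5.5 + 11.5 + 8 = 39.5
W- = 2 + 8 + 3.5 + 11.5 + 3.5 + 10 = 38.5
(Check: W+ + W- = 78 should equal n(n+1)/2 = 78.)
Step 4: Test statistic W = min(W+, W-) = 38.5.
Step 5: Ties in |d|, so use the tie-corrected normal approximation.
        E[W] = n(n+1)/4 = 12*13/4 = 39.
        Tie groups: |d|=3 (t=2), |d|=4 (t=2), |d|=5 (t=3), |d|=8 (t=2); sum(t^3 - t) = 42.
        Var[W] = n(n+1)(2n+1)/24 - sum(t^3-t)/48 = 3900/24 - 42/48 = 161.625.
        z = (W - E[W]) / sqrt(Var[W]) = (38.5 - 39) / 12.7132 = -0.0393.
        Two-sided p = 2*Phi(z) = 0.968628.
Step 6: alpha = 0.1. fail to reject H0.

W+ = 39.5, W- = 38.5, W = min = 38.5, p = 0.968628, fail to reject H0.


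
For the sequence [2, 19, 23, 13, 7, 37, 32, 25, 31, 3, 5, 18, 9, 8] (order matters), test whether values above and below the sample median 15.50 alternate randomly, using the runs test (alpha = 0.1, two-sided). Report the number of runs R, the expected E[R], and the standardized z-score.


Step 1: Compute median = 15.50; label A = above, B = below.
Labels in order: BAABBAAAABBABB  (n_A = 7, n_B = 7)
Step 2: Count runs R = 7.
Step 3: Under H0 (random ordering), E[R] = 2*n_A*n_B/(n_A+n_B) + 1 = 2*7*7/14 + 1 = 8.0000.
        Var[R] = 2*n_A*n_B*(2*n_A*n_B - n_A - n_B) / ((n_A+n_B)^2 * (n_A+n_B-1)) = 8232/2548 = 3.2308.
        SD[R] = 1.7974.
Step 4: Continuity-corrected z = (R + 0.5 - E[R]) / SD[R] = (7 + 0.5 - 8.0000) / 1.7974 = -0.2782.
Step 5: Two-sided p-value via normal approximation = 2*(1 - Phi(|z|)) = 0.780879.
Step 6: alpha = 0.1. fail to reject H0.

R = 7, z = -0.2782, p = 0.780879, fail to reject H0.


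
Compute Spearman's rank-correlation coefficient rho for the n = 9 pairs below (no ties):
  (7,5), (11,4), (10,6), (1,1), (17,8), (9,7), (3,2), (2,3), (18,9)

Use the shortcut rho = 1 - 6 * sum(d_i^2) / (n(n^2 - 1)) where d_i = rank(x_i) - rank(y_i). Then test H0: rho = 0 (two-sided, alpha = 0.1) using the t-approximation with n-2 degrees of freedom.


Step 1: Rank x and y separately (midranks; no ties here).
rank(x): 7->4, 11->7, 10->6, 1->1, 17->8, 9->5, 3->3, 2->2, 18->9
rank(y): 5->5, 4->4, 6->6, 1->1, 8->8, 7->7, 2->2, 3->3, 9->9
Step 2: d_i = R_x(i) - R_y(i); compute d_i^2.
  (4-5)^2=1, (7-4)^2=9, (6-6)^2=0, (1-1)^2=0, (8-8)^2=0, (5-7)^2=4, (3-2)^2=1, (2-3)^2=1, (9-9)^2=0
sum(d^2) = 16.
Step 3: rho = 1 - 6*16 / (9*(9^2 - 1)) = 1 - 96/720 = 0.866667.
Step 4: Under H0, t = rho * sqrt((n-2)/(1-rho^2)) = 4.5962 ~ t(7).
Step 5: Two-sided p-value from the t-distribution with 7 df = 0.002495.
Step 6: alpha = 0.1. reject H0.

rho = 0.8667, p = 0.002495, reject H0 at alpha = 0.1.


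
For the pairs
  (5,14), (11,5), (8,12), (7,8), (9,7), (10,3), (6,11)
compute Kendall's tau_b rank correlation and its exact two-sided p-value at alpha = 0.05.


Step 1: Enumerate the 21 unordered pairs (i,j) with i<j and classify each by sign(x_j-x_i) * sign(y_j-y_i).
  (1,2):dx=+6,dy=-9->D; (1,3):dx=+3,dy=-2->D; (1,4):dx=+2,dy=-6->D; (1,5):dx=+4,dy=-7->D
  (1,6):dx=+5,dy=-11->D; (1,7):dx=+1,dy=-3->D; (2,3):dx=-3,dy=+7->D; (2,4):dx=-4,dy=+3->D
  (2,5):dx=-2,dy=+2->D; (2,6):dx=-1,dy=-2->C; (2,7):dx=-5,dy=+6->D; (3,4):dx=-1,dy=-4->C
  (3,5):dx=+1,dy=-5->D; (3,6):dx=+2,dy=-9->D; (3,7):dx=-2,dy=-1->C; (4,5):dx=+2,dy=-1->D
  (4,6):dx=+3,dy=-5->D; (4,7):dx=-1,dy=+3->D; (5,6):dx=+1,dy=-4->D; (5,7):dx=-3,dy=+4->D
  (6,7):dx=-4,dy=+8->D
Step 2: C = 3, D = 18, total pairs = 21.
Step 3: tau = (C - D)/(n(n-1)/2) = (3 - 18)/21 = -0.714286.
Step 4: Exact two-sided p-value (enumerate n! = 5040 permutations of y under H0): p = 0.030159.
Step 5: alpha = 0.05. reject H0.

tau_b = -0.7143 (C=3, D=18), p = 0.030159, reject H0.
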